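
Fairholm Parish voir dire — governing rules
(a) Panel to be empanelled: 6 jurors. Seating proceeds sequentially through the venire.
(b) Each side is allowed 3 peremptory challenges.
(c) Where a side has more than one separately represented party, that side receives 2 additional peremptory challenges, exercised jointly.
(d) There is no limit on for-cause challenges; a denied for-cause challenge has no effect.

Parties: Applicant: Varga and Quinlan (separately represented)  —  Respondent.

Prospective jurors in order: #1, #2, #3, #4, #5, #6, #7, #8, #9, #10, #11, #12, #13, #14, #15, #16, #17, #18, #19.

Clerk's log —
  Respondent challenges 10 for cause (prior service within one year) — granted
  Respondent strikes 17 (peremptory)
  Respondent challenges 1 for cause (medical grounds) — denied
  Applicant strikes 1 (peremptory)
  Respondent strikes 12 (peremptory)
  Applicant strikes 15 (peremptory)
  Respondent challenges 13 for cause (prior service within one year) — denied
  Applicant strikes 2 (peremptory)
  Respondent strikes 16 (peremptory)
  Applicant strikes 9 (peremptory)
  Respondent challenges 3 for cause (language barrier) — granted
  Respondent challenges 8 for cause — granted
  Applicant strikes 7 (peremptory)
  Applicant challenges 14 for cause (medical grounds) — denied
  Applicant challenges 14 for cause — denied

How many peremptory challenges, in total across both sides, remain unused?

Applicant allotment: 3 base + 2 multi-party = 5. Respondent allotment: 3.
Applicant peremptories used: #1, #15, #2, #9, #7 — 5 (for-cause on #14, #14 don't count).
Respondent peremptories used: #17, #12, #16 — 3 (for-cause on #10, #1, #13, #3, #8 don't count).
Remaining: (5 − 5) + (3 − 3) = 0.

0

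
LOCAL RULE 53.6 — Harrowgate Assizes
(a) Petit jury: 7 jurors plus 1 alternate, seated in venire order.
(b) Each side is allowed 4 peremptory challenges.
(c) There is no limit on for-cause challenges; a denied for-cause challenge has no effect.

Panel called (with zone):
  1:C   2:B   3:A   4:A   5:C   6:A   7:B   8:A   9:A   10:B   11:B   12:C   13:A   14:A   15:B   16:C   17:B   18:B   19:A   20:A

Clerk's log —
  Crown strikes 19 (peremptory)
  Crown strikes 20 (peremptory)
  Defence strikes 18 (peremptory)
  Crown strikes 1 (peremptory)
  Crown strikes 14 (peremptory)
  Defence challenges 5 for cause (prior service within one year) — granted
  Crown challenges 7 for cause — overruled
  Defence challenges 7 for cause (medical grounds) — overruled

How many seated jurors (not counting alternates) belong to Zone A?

Removed: #1, #5, #14, #18, #19, #20.
Seated jurors 1–7: #2, #3, #4, #6, #7, #8, #9 (alternates #10 not counted).
Of those, in Zone A: #3, #4, #6, #8, #9 → 5.

5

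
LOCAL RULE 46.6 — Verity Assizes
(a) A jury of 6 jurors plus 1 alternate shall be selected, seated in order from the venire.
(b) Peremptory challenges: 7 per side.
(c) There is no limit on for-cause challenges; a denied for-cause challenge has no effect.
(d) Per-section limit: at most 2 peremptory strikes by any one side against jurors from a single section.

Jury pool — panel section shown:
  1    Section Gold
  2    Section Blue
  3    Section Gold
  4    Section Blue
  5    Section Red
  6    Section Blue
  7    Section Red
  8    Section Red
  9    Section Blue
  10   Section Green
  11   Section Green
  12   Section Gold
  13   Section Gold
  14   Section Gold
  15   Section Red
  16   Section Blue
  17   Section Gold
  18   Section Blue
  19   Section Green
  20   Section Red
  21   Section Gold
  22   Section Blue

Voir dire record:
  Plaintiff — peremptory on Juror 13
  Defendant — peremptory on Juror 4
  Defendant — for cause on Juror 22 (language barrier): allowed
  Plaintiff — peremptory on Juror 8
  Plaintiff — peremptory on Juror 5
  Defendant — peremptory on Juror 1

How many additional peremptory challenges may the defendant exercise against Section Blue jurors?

1

Defendant peremptories so far: #4, #1 — 2 of 7 used, 5 left overall.
Against Section Blue: #4 — 1 used; per-section cap 2 leaves 1.
Binding limit: min(5, 1) = 1.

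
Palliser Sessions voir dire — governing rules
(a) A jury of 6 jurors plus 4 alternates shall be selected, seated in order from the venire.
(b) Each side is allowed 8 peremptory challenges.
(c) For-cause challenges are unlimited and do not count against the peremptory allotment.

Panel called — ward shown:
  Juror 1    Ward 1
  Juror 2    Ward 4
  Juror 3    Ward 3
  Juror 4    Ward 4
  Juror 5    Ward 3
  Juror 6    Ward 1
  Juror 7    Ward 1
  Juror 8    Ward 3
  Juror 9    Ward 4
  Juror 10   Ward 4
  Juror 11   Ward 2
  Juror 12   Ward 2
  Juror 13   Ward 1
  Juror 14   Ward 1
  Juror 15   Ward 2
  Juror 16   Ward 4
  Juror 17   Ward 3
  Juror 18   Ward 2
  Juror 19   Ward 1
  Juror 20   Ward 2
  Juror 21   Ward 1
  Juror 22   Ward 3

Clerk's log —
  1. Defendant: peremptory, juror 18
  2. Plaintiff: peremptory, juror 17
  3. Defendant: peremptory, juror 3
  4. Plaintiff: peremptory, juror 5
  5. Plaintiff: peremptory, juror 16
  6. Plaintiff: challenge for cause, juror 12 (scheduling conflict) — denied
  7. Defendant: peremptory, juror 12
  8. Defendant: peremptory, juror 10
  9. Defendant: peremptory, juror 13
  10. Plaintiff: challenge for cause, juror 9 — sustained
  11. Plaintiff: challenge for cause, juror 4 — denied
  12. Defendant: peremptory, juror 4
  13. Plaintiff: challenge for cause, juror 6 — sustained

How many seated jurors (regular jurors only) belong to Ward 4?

1

Removed: #3, #4, #5, #6, #9, #10, #12, #13, #16, #17, #18.
Seated jurors 1–6: #1, #2, #7, #8, #11, #14 (alternates #15, #19, #20, #21 not counted).
Of those, in Ward 4: #2 → 1.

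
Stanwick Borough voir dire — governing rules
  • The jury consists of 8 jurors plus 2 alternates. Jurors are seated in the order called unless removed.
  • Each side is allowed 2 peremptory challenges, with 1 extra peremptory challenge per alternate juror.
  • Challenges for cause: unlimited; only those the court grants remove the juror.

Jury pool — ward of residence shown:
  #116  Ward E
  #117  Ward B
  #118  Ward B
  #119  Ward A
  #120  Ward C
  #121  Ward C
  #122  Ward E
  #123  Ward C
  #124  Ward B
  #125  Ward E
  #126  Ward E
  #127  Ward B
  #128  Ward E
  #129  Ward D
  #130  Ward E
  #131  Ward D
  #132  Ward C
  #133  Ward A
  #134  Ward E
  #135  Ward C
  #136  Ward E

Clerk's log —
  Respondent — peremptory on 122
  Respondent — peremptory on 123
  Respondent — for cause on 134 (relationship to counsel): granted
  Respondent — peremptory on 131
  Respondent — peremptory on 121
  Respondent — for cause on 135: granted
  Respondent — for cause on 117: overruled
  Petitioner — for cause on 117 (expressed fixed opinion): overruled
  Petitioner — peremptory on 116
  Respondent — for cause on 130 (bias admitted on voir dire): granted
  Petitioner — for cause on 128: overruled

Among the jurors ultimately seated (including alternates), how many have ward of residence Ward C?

Removed: #116, #121, #122, #123, #130, #131, #134, #135.
Seated (10 incl. alternates): #117, #118, #119, #120, #124, #125, #126, #127, #128, #129.
Of those, in Ward C: #120 → 1.

1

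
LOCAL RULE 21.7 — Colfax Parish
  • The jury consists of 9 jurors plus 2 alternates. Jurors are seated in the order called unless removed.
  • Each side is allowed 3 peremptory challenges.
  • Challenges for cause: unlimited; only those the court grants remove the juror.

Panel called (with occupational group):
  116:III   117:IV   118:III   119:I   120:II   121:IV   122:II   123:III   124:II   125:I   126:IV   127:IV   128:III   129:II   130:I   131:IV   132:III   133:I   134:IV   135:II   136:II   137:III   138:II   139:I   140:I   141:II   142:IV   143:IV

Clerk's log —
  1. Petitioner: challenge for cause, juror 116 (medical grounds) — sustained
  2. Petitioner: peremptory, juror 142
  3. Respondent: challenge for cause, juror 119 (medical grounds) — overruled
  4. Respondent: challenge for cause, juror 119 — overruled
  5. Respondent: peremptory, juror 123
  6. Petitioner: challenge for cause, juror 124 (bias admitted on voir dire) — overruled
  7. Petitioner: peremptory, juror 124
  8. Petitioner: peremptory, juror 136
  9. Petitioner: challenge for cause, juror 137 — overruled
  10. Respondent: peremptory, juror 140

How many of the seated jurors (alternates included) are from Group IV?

Removed: #116, #123, #124, #136, #140, #142.
Seated (11 incl. alternates): #117, #118, #119, #120, #121, #122, #125, #126, #127, #128, #129.
Of those, in Group IV: #117, #121, #126, #127 → 4.

4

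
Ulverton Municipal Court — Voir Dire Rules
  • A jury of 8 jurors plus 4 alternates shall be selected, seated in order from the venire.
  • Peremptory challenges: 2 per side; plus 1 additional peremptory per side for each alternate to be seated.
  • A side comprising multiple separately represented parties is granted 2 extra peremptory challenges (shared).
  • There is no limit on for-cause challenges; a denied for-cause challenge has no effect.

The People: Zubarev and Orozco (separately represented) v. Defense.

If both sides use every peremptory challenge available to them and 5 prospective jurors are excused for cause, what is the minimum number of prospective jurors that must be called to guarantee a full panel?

31

Seats to fill: 8 + 4 alternates = 12.
Peremptories — The People: 2 + 1×4 + 2 = 8; Defense: 2 + 1×4 = 6; total 14.
For-cause removals: 5.
Minimum venire: 12 + 14 + 5 = 31.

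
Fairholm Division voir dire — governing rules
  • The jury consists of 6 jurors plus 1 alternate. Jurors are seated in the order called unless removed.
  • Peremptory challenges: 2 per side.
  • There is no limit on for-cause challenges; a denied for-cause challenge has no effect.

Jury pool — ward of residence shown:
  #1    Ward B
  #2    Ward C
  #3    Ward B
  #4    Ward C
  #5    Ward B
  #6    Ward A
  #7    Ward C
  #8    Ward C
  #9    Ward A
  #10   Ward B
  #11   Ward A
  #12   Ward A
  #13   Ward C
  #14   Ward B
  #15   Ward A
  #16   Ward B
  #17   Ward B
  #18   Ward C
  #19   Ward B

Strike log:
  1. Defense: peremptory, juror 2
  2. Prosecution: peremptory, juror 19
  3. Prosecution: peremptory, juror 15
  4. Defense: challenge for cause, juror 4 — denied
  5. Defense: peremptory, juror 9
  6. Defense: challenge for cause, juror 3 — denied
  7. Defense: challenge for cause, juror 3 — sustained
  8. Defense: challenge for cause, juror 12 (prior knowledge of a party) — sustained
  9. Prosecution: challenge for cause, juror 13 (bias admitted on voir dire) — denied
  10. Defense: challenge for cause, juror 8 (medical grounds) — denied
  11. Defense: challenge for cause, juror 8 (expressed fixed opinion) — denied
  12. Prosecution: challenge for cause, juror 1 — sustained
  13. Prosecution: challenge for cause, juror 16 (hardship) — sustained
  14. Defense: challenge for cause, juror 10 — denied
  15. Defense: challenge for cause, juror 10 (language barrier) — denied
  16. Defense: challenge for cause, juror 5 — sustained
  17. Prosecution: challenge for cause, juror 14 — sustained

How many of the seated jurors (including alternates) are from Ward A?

2

Removed: #1, #2, #3, #5, #9, #12, #14, #15, #16, #19.
Seated (7 incl. alternates): #4, #6, #7, #8, #10, #11, #13.
Of those, in Ward A: #6, #11 → 2.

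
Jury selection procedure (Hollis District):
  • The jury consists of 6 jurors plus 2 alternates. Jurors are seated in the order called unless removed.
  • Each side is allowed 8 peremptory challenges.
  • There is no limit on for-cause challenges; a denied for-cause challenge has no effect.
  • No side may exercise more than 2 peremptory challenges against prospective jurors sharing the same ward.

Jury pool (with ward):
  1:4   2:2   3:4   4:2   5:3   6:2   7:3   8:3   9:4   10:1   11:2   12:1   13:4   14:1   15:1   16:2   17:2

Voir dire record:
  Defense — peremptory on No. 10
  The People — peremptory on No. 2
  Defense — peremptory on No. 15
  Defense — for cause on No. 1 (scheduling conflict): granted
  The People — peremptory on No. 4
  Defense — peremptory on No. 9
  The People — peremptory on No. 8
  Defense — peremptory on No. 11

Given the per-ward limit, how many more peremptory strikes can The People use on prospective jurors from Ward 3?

1

The People peremptories so far: #2, #4, #8 — 3 of 8 used, 5 left overall.
Against Ward 3: #8 — 1 used; per-ward cap 2 leaves 1.
Binding limit: min(5, 1) = 1.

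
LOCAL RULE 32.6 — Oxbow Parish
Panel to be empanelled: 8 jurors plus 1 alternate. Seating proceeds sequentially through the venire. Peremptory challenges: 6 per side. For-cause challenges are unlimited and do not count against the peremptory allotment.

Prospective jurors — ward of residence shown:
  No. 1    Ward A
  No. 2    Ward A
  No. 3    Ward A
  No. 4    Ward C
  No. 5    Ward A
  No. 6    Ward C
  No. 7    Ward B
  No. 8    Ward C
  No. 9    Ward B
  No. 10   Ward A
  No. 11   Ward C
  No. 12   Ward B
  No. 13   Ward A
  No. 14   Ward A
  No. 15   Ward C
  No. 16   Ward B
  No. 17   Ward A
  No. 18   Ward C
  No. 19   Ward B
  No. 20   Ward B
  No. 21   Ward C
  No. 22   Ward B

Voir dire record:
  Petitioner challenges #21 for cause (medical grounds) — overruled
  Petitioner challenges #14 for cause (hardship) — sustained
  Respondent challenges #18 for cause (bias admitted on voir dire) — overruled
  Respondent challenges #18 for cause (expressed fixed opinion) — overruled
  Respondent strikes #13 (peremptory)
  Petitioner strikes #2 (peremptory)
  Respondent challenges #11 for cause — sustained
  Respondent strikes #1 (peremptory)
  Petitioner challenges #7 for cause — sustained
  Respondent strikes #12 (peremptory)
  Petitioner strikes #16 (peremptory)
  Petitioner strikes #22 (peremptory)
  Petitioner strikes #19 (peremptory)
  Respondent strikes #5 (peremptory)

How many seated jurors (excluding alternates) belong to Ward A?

3

Removed: #1, #2, #5, #7, #11, #12, #13, #14, #16, #19, #22.
Seated jurors 1–8: #3, #4, #6, #8, #9, #10, #15, #17 (alternates #18 not counted).
Of those, in Ward A: #3, #10, #17 → 3.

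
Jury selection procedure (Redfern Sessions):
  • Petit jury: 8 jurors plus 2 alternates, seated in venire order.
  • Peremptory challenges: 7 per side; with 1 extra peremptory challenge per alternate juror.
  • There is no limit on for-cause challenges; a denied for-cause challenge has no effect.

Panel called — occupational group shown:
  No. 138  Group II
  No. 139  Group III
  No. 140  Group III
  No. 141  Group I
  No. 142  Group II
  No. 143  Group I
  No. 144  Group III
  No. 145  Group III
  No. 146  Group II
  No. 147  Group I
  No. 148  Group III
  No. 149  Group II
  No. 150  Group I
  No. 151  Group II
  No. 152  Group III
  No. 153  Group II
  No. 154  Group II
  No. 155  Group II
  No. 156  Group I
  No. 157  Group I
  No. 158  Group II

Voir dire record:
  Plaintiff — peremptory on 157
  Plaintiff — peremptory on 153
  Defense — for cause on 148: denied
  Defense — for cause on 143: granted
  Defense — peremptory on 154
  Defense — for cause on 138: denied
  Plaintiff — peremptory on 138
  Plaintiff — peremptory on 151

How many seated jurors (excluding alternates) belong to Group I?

2

Removed: #138, #143, #151, #153, #154, #157.
Seated jurors 1–8: #139, #140, #141, #142, #144, #145, #146, #147 (alternates #148, #149 not counted).
Of those, in Group I: #141, #147 → 2.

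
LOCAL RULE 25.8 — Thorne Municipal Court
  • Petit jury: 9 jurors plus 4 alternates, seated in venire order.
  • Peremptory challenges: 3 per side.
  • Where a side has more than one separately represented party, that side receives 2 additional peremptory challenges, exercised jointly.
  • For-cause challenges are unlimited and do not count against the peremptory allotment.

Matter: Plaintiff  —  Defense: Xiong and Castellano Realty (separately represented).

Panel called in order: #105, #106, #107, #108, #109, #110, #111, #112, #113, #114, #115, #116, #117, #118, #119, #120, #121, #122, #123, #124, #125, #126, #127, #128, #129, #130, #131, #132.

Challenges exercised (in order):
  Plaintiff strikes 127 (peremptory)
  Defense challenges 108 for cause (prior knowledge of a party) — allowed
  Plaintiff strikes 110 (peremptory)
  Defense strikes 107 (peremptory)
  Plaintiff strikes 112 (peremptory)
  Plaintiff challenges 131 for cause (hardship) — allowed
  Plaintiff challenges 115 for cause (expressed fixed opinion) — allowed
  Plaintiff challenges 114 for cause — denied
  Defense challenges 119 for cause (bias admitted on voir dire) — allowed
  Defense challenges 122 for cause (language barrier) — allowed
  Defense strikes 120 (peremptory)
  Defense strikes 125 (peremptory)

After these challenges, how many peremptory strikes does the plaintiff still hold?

Plaintiff allotment: 3.
Plaintiff peremptories used: #127, #110, #112 — 3 (for-cause on #131, #115, #114 don't count).
Remaining: 3 − 3 = 0.

0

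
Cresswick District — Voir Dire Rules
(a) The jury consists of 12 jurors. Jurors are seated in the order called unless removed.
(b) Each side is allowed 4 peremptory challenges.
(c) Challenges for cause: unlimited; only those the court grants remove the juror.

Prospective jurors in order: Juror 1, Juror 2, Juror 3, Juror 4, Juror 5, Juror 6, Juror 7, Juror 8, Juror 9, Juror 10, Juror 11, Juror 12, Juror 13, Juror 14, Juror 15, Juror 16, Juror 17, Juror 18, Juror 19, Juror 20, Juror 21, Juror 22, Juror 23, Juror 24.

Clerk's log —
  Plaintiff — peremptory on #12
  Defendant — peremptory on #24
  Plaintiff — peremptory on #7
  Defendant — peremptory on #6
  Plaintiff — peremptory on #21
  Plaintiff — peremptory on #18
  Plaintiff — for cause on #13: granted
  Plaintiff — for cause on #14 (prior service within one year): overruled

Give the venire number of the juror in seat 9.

11

Removed: #6, #7, #12, #13, #18, #21, #24. (#14 stays — for-cause denied.)
Seating in order: seats 1–12 → #1, #2, #3, #4, #5, #8, #9, #10, #11, #14, #15, #16.
So seat 9 is #11.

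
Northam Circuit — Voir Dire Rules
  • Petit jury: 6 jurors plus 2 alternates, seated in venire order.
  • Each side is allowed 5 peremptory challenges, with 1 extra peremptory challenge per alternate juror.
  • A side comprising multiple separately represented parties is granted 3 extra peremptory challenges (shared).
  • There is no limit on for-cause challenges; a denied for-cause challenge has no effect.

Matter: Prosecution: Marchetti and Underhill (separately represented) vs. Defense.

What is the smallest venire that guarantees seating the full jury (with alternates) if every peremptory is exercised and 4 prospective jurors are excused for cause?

29

Seats to fill: 6 + 2 alternates = 8.
Peremptories — Prosecution: 5 + 1×2 + 3 = 10; Defense: 5 + 1×2 = 7; total 17.
For-cause removals: 4.
Minimum venire: 8 + 17 + 4 = 29.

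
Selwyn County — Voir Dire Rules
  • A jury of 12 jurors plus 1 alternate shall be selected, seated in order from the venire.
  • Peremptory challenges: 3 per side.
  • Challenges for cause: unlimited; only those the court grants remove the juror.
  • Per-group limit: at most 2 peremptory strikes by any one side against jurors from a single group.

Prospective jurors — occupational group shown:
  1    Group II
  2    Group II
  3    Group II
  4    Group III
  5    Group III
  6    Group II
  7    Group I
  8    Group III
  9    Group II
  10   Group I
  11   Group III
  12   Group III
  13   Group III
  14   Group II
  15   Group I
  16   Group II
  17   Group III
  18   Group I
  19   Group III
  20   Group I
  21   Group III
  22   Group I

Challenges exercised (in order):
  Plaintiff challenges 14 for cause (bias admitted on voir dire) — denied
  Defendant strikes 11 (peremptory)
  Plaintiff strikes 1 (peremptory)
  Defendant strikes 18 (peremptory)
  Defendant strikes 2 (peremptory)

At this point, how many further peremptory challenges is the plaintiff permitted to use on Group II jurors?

Plaintiff peremptories so far: #1 — 1 of 3 used, 2 left overall.
Against Group II: #1 — 1 used; per-group cap 2 leaves 1.
Binding limit: min(2, 1) = 1.

1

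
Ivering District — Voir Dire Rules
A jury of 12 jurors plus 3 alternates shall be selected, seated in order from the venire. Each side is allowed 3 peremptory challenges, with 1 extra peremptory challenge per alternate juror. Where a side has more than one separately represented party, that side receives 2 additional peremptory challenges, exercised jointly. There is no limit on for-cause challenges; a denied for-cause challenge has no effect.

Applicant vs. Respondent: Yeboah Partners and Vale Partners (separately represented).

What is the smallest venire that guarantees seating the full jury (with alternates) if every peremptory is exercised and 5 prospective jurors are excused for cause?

Seats to fill: 12 + 3 alternates = 15.
Peremptories — Applicant: 3 + 1×3 = 6; Respondent: 3 + 1×3 + 2 = 8; total 14.
For-cause removals: 5.
Minimum venire: 15 + 14 + 5 = 34.

34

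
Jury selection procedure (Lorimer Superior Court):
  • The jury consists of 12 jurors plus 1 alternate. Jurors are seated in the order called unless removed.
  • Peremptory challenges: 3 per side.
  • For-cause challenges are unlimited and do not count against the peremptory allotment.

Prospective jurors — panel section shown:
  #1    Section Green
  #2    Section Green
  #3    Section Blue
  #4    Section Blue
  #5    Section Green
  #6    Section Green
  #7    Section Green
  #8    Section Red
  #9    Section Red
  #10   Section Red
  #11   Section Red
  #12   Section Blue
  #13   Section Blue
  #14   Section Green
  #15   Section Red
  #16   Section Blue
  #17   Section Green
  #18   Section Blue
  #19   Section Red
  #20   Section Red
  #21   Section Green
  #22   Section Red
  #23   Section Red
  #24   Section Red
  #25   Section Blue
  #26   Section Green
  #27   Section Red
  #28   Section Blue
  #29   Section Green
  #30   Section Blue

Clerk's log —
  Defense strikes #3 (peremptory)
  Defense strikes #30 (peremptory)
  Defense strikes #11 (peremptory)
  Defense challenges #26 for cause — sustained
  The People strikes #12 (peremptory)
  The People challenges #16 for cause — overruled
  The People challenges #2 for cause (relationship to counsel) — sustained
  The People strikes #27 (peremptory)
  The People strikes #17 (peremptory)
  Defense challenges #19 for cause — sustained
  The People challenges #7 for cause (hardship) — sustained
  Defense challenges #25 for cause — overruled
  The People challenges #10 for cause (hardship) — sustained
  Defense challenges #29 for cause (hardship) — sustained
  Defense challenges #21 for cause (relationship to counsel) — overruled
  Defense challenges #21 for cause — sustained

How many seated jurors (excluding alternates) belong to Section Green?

4

Removed: #2, #3, #7, #10, #11, #12, #17, #19, #21, #26, #27, #29, #30.
Seated jurors 1–12: #1, #4, #5, #6, #8, #9, #13, #14, #15, #16, #18, #20 (alternates #22 not counted).
Of those, in Section Green: #1, #5, #6, #14 → 4.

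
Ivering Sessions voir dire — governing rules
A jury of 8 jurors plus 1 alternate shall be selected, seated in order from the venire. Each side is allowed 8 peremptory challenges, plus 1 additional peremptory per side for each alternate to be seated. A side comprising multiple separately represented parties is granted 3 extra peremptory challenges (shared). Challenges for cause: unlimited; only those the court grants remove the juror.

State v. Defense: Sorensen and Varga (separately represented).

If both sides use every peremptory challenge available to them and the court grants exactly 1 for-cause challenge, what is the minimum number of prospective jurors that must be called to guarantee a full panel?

Seats to fill: 8 + 1 alternates = 9.
Peremptories — State: 8 + 1×1 = 9; Defense: 8 + 1×1 + 3 = 12; total 21.
For-cause removals: 1.
Minimum venire: 9 + 21 + 1 = 31.

31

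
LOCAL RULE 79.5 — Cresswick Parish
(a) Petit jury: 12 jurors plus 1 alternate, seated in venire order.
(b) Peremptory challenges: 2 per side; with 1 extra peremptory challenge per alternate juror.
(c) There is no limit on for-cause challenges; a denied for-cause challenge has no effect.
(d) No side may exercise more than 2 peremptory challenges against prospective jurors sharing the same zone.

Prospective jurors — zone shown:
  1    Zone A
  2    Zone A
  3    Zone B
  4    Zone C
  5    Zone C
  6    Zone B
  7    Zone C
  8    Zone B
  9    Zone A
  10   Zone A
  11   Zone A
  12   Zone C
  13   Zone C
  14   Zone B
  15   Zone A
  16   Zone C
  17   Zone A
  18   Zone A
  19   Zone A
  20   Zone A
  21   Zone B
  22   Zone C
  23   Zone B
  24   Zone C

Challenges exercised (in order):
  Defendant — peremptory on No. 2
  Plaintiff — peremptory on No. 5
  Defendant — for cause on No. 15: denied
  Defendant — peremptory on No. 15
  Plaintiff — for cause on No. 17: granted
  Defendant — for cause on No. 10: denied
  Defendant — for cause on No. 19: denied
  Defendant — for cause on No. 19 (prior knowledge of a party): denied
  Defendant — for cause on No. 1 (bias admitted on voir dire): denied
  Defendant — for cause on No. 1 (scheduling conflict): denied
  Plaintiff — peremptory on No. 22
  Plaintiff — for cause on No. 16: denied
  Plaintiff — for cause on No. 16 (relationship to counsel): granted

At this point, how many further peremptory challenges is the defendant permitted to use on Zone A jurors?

0

Defendant peremptories so far: #2, #15 — 2 of 3 used, 1 left overall.
Against Zone A: #2, #15 — 2 used; per-zone cap 2 leaves 0.
Binding limit: min(1, 0) = 0.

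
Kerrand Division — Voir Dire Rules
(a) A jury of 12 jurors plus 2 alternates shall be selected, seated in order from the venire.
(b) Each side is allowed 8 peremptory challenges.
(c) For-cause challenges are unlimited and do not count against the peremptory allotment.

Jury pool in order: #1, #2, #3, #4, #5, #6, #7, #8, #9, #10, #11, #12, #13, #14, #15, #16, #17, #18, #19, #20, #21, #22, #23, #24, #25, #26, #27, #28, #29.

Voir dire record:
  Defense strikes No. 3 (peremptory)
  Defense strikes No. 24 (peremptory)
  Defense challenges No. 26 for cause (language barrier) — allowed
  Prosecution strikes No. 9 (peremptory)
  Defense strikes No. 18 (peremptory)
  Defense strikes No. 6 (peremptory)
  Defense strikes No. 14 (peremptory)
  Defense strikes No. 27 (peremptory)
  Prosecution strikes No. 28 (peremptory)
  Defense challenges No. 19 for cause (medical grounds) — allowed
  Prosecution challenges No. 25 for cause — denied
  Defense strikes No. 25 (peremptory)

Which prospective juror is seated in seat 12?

16

Removed: #3, #6, #9, #14, #18, #19, #24, #25, #26, #27, #28.
Seating in order: seats 1–12 → #1, #2, #4, #5, #7, #8, #10, #11, #12, #13, #15, #16; alternates → #17, #20.
So seat 12 is #16.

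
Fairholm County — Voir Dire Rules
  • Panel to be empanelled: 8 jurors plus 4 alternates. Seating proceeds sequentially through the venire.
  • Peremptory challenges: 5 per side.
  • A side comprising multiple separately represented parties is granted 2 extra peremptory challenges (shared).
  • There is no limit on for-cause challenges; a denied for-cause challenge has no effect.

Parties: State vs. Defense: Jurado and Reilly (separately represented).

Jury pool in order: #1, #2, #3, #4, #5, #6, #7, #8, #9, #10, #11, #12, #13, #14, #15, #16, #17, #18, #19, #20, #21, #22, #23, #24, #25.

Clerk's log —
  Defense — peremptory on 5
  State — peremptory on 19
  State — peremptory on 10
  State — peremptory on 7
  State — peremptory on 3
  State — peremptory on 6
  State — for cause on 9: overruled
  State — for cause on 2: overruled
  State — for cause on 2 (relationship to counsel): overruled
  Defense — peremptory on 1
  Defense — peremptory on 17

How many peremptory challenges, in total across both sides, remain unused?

State allotment: 5. Defense allotment: 5 base + 2 multi-party = 7.
State peremptories used: #19, #10, #7, #3, #6 — 5 (for-cause on #9, #2, #2 don't count).
Defense peremptories used: #5, #1, #17 — 3.
Remaining: (5 − 5) + (7 − 3) = 4.

4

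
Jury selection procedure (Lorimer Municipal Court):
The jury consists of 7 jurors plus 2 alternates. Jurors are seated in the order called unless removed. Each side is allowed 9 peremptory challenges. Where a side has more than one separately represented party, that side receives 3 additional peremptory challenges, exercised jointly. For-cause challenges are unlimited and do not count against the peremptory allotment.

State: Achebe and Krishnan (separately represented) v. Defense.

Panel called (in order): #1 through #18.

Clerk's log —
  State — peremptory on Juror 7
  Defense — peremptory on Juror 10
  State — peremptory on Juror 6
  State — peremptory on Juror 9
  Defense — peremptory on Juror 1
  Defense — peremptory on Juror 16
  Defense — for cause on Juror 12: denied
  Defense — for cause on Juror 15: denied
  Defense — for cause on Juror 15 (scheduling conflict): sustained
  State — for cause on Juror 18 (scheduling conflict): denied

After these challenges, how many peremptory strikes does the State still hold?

9

State allotment: 9 base + 3 multi-party = 12.
State peremptories used: #7, #6, #9 — 3 (the for-cause on #18 doesn't count).
Remaining: 12 − 3 = 9.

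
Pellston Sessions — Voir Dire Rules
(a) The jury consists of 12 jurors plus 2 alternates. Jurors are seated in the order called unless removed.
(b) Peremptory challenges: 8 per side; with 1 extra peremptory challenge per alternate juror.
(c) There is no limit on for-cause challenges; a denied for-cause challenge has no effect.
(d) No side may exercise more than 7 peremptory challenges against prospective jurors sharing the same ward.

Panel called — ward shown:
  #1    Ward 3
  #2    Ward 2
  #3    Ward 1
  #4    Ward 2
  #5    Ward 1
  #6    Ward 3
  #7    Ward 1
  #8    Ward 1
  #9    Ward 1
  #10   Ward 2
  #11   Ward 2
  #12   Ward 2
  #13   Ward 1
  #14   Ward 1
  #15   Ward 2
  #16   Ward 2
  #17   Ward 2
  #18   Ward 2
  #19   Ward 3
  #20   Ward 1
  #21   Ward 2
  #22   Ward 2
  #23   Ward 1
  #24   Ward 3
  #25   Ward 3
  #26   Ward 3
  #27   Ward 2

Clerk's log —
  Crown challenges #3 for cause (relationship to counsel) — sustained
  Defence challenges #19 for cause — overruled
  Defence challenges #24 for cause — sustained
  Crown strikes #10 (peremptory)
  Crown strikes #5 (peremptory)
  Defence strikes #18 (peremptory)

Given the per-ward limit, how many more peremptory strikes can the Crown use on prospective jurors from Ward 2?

Crown peremptories so far: #10, #5 — 2 of 10 used, 8 left overall.
Against Ward 2: #10 — 1 used; per-ward cap 7 leaves 6.
Binding limit: min(8, 6) = 6.

6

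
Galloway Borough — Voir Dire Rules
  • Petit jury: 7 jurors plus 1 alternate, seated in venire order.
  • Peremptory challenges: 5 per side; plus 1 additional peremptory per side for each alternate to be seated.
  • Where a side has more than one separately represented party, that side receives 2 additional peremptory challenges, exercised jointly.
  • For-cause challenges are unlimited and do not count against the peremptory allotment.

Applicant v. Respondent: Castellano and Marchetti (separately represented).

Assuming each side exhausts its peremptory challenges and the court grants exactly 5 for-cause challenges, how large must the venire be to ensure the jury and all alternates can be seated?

27

Seats to fill: 7 + 1 alternates = 8.
Peremptories — Applicant: 5 + 1×1 = 6; Respondent: 5 + 1×1 + 2 = 8; total 14.
For-cause removals: 5.
Minimum venire: 8 + 14 + 5 = 27.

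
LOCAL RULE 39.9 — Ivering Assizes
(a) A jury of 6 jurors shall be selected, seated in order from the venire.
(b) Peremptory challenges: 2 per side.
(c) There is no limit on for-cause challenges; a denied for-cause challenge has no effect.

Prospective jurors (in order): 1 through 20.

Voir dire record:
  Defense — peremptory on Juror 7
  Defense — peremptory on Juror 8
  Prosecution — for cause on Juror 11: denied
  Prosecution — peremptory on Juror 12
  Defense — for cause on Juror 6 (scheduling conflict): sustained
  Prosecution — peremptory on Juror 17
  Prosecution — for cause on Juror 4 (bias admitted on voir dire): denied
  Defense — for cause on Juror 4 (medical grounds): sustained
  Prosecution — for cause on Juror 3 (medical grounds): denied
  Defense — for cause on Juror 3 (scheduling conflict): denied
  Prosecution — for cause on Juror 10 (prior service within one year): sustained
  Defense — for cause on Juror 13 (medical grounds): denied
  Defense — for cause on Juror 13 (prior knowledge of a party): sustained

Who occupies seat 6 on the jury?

11

Removed: #4, #6, #7, #8, #10, #12, #13, #17. (#3, #11 stay — for-cause denied.)
Seating in order: seats 1–6 → #1, #2, #3, #5, #9, #11.
So seat 6 is #11.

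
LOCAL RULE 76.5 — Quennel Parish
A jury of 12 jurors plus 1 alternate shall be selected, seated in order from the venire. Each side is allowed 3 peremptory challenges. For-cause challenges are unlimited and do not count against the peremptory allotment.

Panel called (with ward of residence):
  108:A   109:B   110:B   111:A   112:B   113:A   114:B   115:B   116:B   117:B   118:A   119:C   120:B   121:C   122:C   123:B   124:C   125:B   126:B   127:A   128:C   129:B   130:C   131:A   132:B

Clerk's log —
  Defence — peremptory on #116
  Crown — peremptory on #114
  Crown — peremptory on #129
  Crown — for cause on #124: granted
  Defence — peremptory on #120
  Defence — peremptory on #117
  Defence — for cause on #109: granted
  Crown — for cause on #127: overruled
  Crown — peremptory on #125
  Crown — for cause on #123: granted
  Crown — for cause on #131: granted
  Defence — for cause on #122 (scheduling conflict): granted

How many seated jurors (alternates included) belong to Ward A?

Removed: #109, #114, #116, #117, #120, #122, #123, #124, #125, #129, #131.
Seated (13 incl. alternates): #108, #110, #111, #112, #113, #115, #118, #119, #121, #126, #127, #128, #130.
Of those, in Ward A: #108, #111, #113, #118, #127 → 5.

5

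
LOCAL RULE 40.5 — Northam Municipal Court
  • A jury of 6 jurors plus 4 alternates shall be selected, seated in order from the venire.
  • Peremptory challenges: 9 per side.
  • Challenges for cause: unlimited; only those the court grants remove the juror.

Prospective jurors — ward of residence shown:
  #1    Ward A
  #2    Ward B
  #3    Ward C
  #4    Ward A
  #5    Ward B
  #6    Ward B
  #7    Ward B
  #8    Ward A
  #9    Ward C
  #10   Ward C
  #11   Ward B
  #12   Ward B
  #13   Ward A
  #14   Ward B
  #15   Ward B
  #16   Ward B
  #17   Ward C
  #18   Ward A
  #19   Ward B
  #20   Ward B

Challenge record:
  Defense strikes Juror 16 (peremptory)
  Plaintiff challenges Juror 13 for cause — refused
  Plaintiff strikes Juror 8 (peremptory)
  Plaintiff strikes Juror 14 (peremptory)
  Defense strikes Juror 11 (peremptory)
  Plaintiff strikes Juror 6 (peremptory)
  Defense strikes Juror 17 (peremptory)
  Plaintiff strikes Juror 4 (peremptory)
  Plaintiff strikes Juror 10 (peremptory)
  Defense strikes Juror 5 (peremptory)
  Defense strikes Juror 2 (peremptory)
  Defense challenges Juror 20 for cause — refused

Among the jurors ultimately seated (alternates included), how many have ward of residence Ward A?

3

Removed: #2, #4, #5, #6, #8, #10, #11, #14, #16, #17.
Seated (10 incl. alternates): #1, #3, #7, #9, #12, #13, #15, #18, #19, #20.
Of those, in Ward A: #1, #13, #18 → 3.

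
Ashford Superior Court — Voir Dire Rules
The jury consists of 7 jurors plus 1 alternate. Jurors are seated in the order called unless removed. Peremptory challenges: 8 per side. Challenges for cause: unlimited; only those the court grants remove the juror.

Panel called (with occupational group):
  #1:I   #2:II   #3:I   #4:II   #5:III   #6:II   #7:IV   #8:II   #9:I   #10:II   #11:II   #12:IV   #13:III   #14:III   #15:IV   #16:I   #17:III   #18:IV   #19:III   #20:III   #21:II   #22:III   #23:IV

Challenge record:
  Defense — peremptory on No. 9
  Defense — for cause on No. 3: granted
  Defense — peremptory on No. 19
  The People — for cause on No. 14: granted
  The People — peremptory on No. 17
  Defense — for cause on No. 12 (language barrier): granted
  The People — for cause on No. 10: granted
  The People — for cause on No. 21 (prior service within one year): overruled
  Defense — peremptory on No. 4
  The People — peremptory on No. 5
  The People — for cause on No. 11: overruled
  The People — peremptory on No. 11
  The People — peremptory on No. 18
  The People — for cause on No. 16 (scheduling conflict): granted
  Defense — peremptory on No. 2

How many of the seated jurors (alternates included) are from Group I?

1

Removed: #2, #3, #4, #5, #9, #10, #11, #12, #14, #16, #17, #18, #19.
Seated (8 incl. alternates): #1, #6, #7, #8, #13, #15, #20, #21.
Of those, in Group I: #1 → 1.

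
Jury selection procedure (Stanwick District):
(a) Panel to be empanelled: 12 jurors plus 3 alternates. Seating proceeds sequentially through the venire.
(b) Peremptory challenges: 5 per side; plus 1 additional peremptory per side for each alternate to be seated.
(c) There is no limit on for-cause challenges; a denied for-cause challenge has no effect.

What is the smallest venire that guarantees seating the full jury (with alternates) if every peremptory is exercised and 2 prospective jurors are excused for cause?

Seats to fill: 12 + 3 alternates = 15.
Peremptories: 5 + 1×3 = 8 per side × 2 sides = 16.
For-cause removals: 2.
Minimum venire: 15 + 16 + 2 = 33.

33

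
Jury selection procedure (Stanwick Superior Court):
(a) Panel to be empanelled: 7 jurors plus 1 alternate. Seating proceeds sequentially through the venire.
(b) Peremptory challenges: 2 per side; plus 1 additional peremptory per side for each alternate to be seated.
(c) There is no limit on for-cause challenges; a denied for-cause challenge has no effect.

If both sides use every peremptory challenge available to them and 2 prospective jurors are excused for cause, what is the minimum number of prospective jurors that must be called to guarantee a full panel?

Seats to fill: 7 + 1 alternates = 8.
Peremptories: 2 + 1×1 = 3 per side × 2 sides = 6.
For-cause removals: 2.
Minimum venire: 8 + 6 + 2 = 16.

16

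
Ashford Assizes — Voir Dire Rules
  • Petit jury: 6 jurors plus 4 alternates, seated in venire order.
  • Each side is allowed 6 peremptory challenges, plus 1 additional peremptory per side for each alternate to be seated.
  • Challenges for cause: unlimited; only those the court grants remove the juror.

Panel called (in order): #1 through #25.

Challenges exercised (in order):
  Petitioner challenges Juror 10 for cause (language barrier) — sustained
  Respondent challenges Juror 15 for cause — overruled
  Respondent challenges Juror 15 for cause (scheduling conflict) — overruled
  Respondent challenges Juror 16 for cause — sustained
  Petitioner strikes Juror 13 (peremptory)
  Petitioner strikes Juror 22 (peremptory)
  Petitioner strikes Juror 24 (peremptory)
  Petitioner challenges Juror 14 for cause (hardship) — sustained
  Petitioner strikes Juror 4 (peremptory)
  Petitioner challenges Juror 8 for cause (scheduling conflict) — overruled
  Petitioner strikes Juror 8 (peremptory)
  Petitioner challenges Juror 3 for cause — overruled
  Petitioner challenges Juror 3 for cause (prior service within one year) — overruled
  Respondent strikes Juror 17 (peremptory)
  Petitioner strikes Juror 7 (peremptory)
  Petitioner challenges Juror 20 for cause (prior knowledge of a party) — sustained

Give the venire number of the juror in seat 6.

9

Removed: #4, #7, #8, #10, #13, #14, #16, #17, #20, #22, #24. (#3, #15 stay — for-cause denied.)
Filling seats in venire order through position 6: #1, #2, #3, #5, #6, #9.
So seat 6 is #9.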